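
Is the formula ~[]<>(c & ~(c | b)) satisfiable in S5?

Satisfiable

1. ~[]<>(c & ~(c | b)), 0
2. ~<>(c & ~(c | b)), 1
3. ~(c & ~(c | b)), 0
4. ~(c & ~(c | b)), 1
5. c | b, 0
6. c | b, 1
7. b, 0
8. b, 1
Accessibility: 0R0, 0R1, 1R0, 1R1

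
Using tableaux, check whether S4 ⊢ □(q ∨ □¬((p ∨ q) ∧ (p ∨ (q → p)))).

Tableau for the negation ¬□(q ∨ □¬((p ∨ q) ∧ (p ∨ (q → p)))):
1. ¬□(q ∨ □¬((p ∨ q) ∧ (p ∨ (q → p)))), u
2. ¬(q ∨ □¬((p ∨ q) ∧ (p ∨ (q → p)))), v
3. ¬q, v
4. ¬□¬((p ∨ q) ∧ (p ∨ (q → p))), v
5. (p ∨ q) ∧ (p ∨ (q → p)), w
6. p ∨ q, w
7. p ∨ (q → p), w
8. q, w
9. q → p, w
10. p, w
Accessibility: uRu, uRv, uRw, vRv, vRw, wRw
The negation has an open branch (countermodel exists).

Invalid (countermodel exists)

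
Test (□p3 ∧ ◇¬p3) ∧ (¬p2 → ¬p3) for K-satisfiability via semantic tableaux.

1. (□p3 ∧ ◇¬p3) ∧ (¬p2 → ¬p3), u
2. □p3 ∧ ◇¬p3, u
3. ¬p2 → ¬p3, u
4. □p3, u
5. ◇¬p3, u
6. ¬p3, u
7. ¬p3, v
8. p3, v
Accessibility: uRv
Branch closes: p3 and ¬p3 both at v.
Every branch closes; the branch above is one of them.

No, unsatisfiable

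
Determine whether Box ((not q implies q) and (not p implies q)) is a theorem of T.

Tableau for the negation not Box ((not q implies q) and (not p implies q)):
1. not Box ((not q implies q) and (not p implies q)), u
2. not ((not q implies q) and (not p implies q)), v
3. not (not p implies q), v
4. not p, v
5. not q, v
Accessibility: uRu, uRv, vRv
The negation has an open branch (countermodel exists).

Not valid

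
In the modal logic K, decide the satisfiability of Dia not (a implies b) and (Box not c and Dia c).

1. Dia not (a implies b) and (Box not c and Dia c), u
2. Dia not (a implies b), u
3. Box not c and Dia c, u
4. Box not c, u
5. Dia c, u
6. not (a implies b), v
7. a, v
8. not b, v
9. not c, v
10. c, w
11. not c, w
Accessibility: uRv, uRw
Branch closes: c and not c both at w.
All branches of the tableau close; one closing branch shown above.

Unsatisfiable (every branch closes)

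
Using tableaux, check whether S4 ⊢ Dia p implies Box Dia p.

Not valid

Tableau for the negation not (Dia p implies Box Dia p):
1. not (Dia p implies Box Dia p), u
2. Dia p, u
3. not Box Dia p, u
4. p, v
5. not Dia p, w
6. not p, w
Accessibility: uRu, uRv, uRw, vRv, wRw
The negation has an open branch (countermodel exists).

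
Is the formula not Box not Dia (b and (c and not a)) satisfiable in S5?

Satisfiable (open branch found)

1. not Box not Dia (b and (c and not a)), 0
2. Dia (b and (c and not a)), 1   [neg-Box-rule on 1: fresh world 1, 0R1]
3. b and (c and not a), 2   [Dia-rule on 2: fresh world 2, 1R2]
4. b, 2   [and-rule on 3]
5. c and not a, 2   [and-rule on 3]
6. c, 2   [and-rule on 5]
7. not a, 2   [and-rule on 5]
Accessibility: 0R0, 0R1, 0R2, 1R0, 1R1, 1R2, 2R0, 2R1, 2R2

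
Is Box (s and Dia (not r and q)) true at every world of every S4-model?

Tableau for the negation not Box (s and Dia (not r and q)):
1. not Box (s and Dia (not r and q)), w0
2. not (s and Dia (not r and q)), w1
3. not Dia (not r and q), w1
4. not (not r and q), w1
5. not q, w1
Accessibility: w0Rw0, w0Rw1, w1Rw1
The negation has an open branch (countermodel exists).

No, not valid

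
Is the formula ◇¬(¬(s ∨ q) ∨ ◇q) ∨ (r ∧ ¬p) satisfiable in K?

1. ◇¬(¬(s ∨ q) ∨ ◇q) ∨ (r ∧ ¬p), w0
2. r ∧ ¬p, w0   [∨-rule on 1 (branches; this branch)]
3. r, w0   [∧-rule on 2]
4. ¬p, w0   [∧-rule on 2]

Yes, satisfiable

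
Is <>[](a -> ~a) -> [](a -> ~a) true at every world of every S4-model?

Tableau for the negation ~(<>[](a -> ~a) -> [](a -> ~a)):
1. ~(<>[](a -> ~a) -> [](a -> ~a)), 0
2. <>[](a -> ~a), 0
3. ~[](a -> ~a), 0
4. [](a -> ~a), 1
5. a -> ~a, 1
6. ~a, 1
7. ~(a -> ~a), 2
8. a, 2
Accessibility: 0R0, 0R1, 0R2, 1R1, 2R2
The negation has an open branch (countermodel exists).

Not valid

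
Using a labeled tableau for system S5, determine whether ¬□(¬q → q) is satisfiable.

Yes, satisfiable

1. ¬□(¬q → q), 0
2. ¬(¬q → q), 1
3. ¬q, 1
Accessibility: 0R0, 0R1, 1R0, 1R1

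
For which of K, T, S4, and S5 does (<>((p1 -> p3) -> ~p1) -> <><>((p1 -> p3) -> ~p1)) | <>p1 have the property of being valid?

T-tableau for the negation ~((<>((p1 -> p3) -> ~p1) -> <><>((p1 -> p3) -> ~p1)) | <>p1):
1. ~((<>((p1 -> p3) -> ~p1) -> <><>((p1 -> p3) -> ~p1)) | <>p1), w0
2. ~(<>((p1 -> p3) -> ~p1) -> <><>((p1 -> p3) -> ~p1)), w0
3. ~<>p1, w0
4. <>((p1 -> p3) -> ~p1), w0
5. ~<><>((p1 -> p3) -> ~p1), w0
6. ~p1, w0
7. ~<>((p1 -> p3) -> ~p1), w0
8. ~((p1 -> p3) -> ~p1), w0
9. p1 -> p3, w0
10. p1, w0
Accessibility: w0Rw0
Branch closes: p1 and ~p1 both at w0.
Every branch closes (one shown): valid in T, hence also in S4, S5 (every theorem of T is a theorem of S4 and S5).
K-tableau for the negation ~((<>((p1 -> p3) -> ~p1) -> <><>((p1 -> p3) -> ~p1)) | <>p1):
1. ~((<>((p1 -> p3) -> ~p1) -> <><>((p1 -> p3) -> ~p1)) | <>p1), w0
2. ~(<>((p1 -> p3) -> ~p1) -> <><>((p1 -> p3) -> ~p1)), w0
3. ~<>p1, w0
4. <>((p1 -> p3) -> ~p1), w0
5. ~<><>((p1 -> p3) -> ~p1), w0
6. (p1 -> p3) -> ~p1, w1
7. ~p1, w1
8. ~<>((p1 -> p3) -> ~p1), w1
Accessibility: w0Rw1
Complete open branch: countermodel on a K-frame, so not valid in K.

T, S4, S5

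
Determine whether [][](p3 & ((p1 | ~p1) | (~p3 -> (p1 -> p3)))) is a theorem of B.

Tableau for the negation ~[][](p3 & ((p1 | ~p1) | (~p3 -> (p1 -> p3)))):
1. ~[][](p3 & ((p1 | ~p1) | (~p3 -> (p1 -> p3)))), u
2. ~[](p3 & ((p1 | ~p1) | (~p3 -> (p1 -> p3)))), v
3. ~(p3 & ((p1 | ~p1) | (~p3 -> (p1 -> p3)))), w
4. ~p3, w
Accessibility: uRu, uRv, vRu, vRv, vRw, wRv, wRw
The negation has an open branch (countermodel exists).

Invalid (countermodel exists)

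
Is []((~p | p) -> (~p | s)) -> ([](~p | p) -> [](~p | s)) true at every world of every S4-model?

Valid in S4

Tableau for the negation ~([]((~p | p) -> (~p | s)) -> ([](~p | p) -> [](~p | s))):
1. ~([]((~p | p) -> (~p | s)) -> ([](~p | p) -> [](~p | s))), 0
2. []((~p | p) -> (~p | s)), 0
3. ~([](~p | p) -> [](~p | s)), 0
4. [](~p | p), 0
5. ~[](~p | s), 0
6. (~p | p) -> (~p | s), 0
7. ~p | p, 0
8. ~p | s, 0
9. p, 0
10. s, 0
11. ~(~p | s), 1
12. p, 1
13. ~s, 1
14. (~p | p) -> (~p | s), 1
15. ~p | p, 1
16. ~p | s, 1
17. s, 1
Accessibility: 0R0, 0R1, 1R1
Branch closes: s and ~s both at 1.
All branches of the negation close; one closing branch shown above.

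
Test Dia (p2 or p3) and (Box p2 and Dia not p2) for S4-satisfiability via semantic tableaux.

No, unsatisfiable

1. Dia (p2 or p3) and (Box p2 and Dia not p2), w0
2. Dia (p2 or p3), w0
3. Box p2 and Dia not p2, w0
4. Box p2, w0
5. Dia not p2, w0
6. p2, w0
7. p2 or p3, w1
8. p2, w1
9. p3, w1
10. not p2, w2
11. p2, w2
Accessibility: w0Rw0, w0Rw1, w0Rw2, w1Rw1, w2Rw2
Branch closes: p2 and not p2 both at w2.
(One branch shown.) All branches close.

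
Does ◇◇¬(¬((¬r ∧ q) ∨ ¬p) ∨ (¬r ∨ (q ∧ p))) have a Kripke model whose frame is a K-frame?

1. ◇◇¬(¬((¬r ∧ q) ∨ ¬p) ∨ (¬r ∨ (q ∧ p))), u
2. ◇¬(¬((¬r ∧ q) ∨ ¬p) ∨ (¬r ∨ (q ∧ p))), v   [◇-rule on 1: fresh world v, uRv]
3. ¬(¬((¬r ∧ q) ∨ ¬p) ∨ (¬r ∨ (q ∧ p))), w   [◇-rule on 2: fresh world w, vRw]
4. (¬r ∧ q) ∨ ¬p, w   [¬∨-rule on 3]
5. ¬(¬r ∨ (q ∧ p)), w   [¬∨-rule on 3]
6. r, w   [¬∨-rule on 5]
7. ¬(q ∧ p), w   [¬∨-rule on 5]
8. ¬p, w   [∨-rule on 4 (branches; this branch)]
Accessibility: uRv, vRw

Satisfiable (open branch found)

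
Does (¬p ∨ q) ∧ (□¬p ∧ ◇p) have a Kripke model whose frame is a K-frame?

1. (¬p ∨ q) ∧ (□¬p ∧ ◇p), w0
2. ¬p ∨ q, w0
3. □¬p ∧ ◇p, w0
4. □¬p, w0
5. ◇p, w0
6. q, w0
7. p, w1
8. ¬p, w1
Accessibility: w0Rw1
Branch closes: p and ¬p both at w1.
All branches of the tableau close; one closing branch shown above.

Unsatisfiable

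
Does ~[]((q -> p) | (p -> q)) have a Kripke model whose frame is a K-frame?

1. ~[]((q -> p) | (p -> q)), u
2. ~((q -> p) | (p -> q)), v
3. ~(q -> p), v
4. ~(p -> q), v
5. q, v
6. ~p, v
7. p, v
8. ~q, v
Accessibility: uRv
Branch closes: p and ~p both at v.
All branches of the tableau close; one closing branch shown above.

Unsatisfiable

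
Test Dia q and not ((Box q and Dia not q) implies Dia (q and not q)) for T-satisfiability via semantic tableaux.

1. Dia q and not ((Box q and Dia not q) implies Dia (q and not q)), w0
2. Dia q, w0   [and-rule on 1]
3. not ((Box q and Dia not q) implies Dia (q and not q)), w0   [and-rule on 1]
4. Box q and Dia not q, w0   [neg-implies-rule on 3]
5. not Dia (q and not q), w0   [neg-implies-rule on 3]
6. Box q, w0   [and-rule on 4]
7. Dia not q, w0   [and-rule on 4]
8. not (q and not q), w0   [neg-Dia-rule on 5 via w0Rw0]
9. q, w0   [Box-rule on 6 via w0Rw0]
10. q, w1   [Dia-rule on 2: fresh world w1, w0Rw1]
11. not (q and not q), w1   [neg-Dia-rule on 5 via w0Rw1]
12. not q, w2   [Dia-rule on 7: fresh world w2, w0Rw2]
13. not (q and not q), w2   [neg-Dia-rule on 5 via w0Rw2]
14. q, w2   [Box-rule on 6 via w0Rw2]
Accessibility: w0Rw0, w0Rw1, w0Rw2, w1Rw1, w2Rw2
Branch closes: q and not q both at w2.
(One branch shown.) All branches close.

Unsatisfiable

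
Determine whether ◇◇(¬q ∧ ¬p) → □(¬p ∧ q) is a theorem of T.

Tableau for the negation ¬(◇◇(¬q ∧ ¬p) → □(¬p ∧ q)):
1. ¬(◇◇(¬q ∧ ¬p) → □(¬p ∧ q)), 0
2. ◇◇(¬q ∧ ¬p), 0
3. ¬□(¬p ∧ q), 0
4. ◇(¬q ∧ ¬p), 1
5. ¬(¬p ∧ q), 2
6. ¬q, 2
7. ¬q ∧ ¬p, 3
8. ¬q, 3
9. ¬p, 3
Accessibility: 0R0, 0R1, 0R2, 1R1, 1R3, 2R2, 3R3
The negation has an open branch (countermodel exists).

Invalid (countermodel exists)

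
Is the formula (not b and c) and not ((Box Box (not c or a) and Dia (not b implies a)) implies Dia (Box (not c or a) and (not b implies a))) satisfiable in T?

1. (not b and c) and not ((Box Box (not c or a) and Dia (not b implies a)) implies Dia (Box (not c or a) and (not b implies a))), w0
2. not b and c, w0
3. not ((Box Box (not c or a) and Dia (not b implies a)) implies Dia (Box (not c or a) and (not b implies a))), w0
4. not b, w0
5. c, w0
6. Box Box (not c or a) and Dia (not b implies a), w0
7. not Dia (Box (not c or a) and (not b implies a)), w0
8. Box Box (not c or a), w0
9. Dia (not b implies a), w0
10. not (Box (not c or a) and (not b implies a)), w0
11. Box (not c or a), w0
12. not c or a, w0
13. not Box (not c or a), w0
14. a, w0
15. not b implies a, w1
16. not (Box (not c or a) and (not b implies a)), w1
17. Box (not c or a), w1
18. not c or a, w1
19. a, w1
20. not Box (not c or a), w1
21. not (not c or a), w2
22. c, w2
23. not a, w2
24. not (Box (not c or a) and (not b implies a)), w2
25. Box (not c or a), w2
26. not c or a, w2
27. not (not b implies a), w2
28. not b, w2
29. a, w2
Accessibility: w0Rw0, w0Rw1, w0Rw2, w1Rw1, w2Rw2
Branch closes: a and not a both at w2.
Every branch closes; the branch above is one of them.

Unsatisfiable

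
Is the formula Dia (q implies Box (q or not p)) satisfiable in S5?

Satisfiable

1. Dia (q implies Box (q or not p)), u
2. q implies Box (q or not p), v   [Dia-rule on 1: fresh world v, uRv]
3. Box (q or not p), v   [implies-rule on 2 (branches; this branch)]
4. q or not p, u   [Box-rule on 3 via vRu]
5. q or not p, v   [Box-rule on 3 via vRv]
6. not p, u   [or-rule on 4 (branches; this branch)]
7. not p, v   [or-rule on 5 (branches; this branch)]
Accessibility: uRu, uRv, vRu, vRv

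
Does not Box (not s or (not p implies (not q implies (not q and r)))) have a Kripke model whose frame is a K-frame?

1. not Box (not s or (not p implies (not q implies (not q and r)))), w0
2. not (not s or (not p implies (not q implies (not q and r)))), w1   [neg-Box-rule on 1: fresh world w1, w0Rw1]
3. s, w1   [neg-or-rule on 2]
4. not (not p implies (not q implies (not q and r))), w1   [neg-or-rule on 2]
5. not p, w1   [neg-implies-rule on 4]
6. not (not q implies (not q and r)), w1   [neg-implies-rule on 4]
7. not q, w1   [neg-implies-rule on 6]
8. not (not q and r), w1   [neg-implies-rule on 6]
9. not r, w1   [neg-and-rule on 8 (branches; this branch)]
Accessibility: w0Rw1

Satisfiable (open branch found)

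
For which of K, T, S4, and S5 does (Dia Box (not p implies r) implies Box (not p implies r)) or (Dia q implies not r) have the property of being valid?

S4-tableau for the negation not ((Dia Box (not p implies r) implies Box (not p implies r)) or (Dia q implies not r)):
1. not ((Dia Box (not p implies r) implies Box (not p implies r)) or (Dia q implies not r)), 0
2. not (Dia Box (not p implies r) implies Box (not p implies r)), 0
3. not (Dia q implies not r), 0
4. Dia Box (not p implies r), 0
5. not Box (not p implies r), 0
6. Dia q, 0
7. r, 0
8. Box (not p implies r), 1
9. not p implies r, 1
10. r, 1
11. not (not p implies r), 2
12. not p, 2
13. not r, 2
14. q, 3
Accessibility: 0R0, 0R1, 0R2, 0R3, 1R1, 2R2, 3R3
Complete open branch: countermodel on an S4-frame, so not valid in S4, nor in K, T (the same frame is also a K-frame and a T-frame).
S5-tableau for the negation not ((Dia Box (not p implies r) implies Box (not p implies r)) or (Dia q implies not r)):
1. not ((Dia Box (not p implies r) implies Box (not p implies r)) or (Dia q implies not r)), 0
2. not (Dia Box (not p implies r) implies Box (not p implies r)), 0
3. not (Dia q implies not r), 0
4. Dia Box (not p implies r), 0
5. not Box (not p implies r), 0
6. Dia q, 0
7. r, 0
8. Box (not p implies r), 1
9. not p implies r, 0
10. not p implies r, 1
11. r, 1
12. not (not p implies r), 2
13. not p, 2
14. not r, 2
15. not p implies r, 2
16. r, 2
Accessibility: 0R0, 0R1, 0R2, 1R0, 1R1, 1R2, 2R0, 2R1, 2R2
Branch closes: r and not r both at 2.
Every branch closes (one shown): valid in S5.

S5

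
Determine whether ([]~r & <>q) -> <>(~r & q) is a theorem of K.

Tableau for the negation ~(([]~r & <>q) -> <>(~r & q)):
1. ~(([]~r & <>q) -> <>(~r & q)), w0
2. []~r & <>q, w0
3. ~<>(~r & q), w0
4. []~r, w0
5. <>q, w0
6. q, w1
7. ~(~r & q), w1
8. ~r, w1
9. ~q, w1
Accessibility: w0Rw1
Branch closes: q and ~q both at w1.
All branches of the negation close; one closing branch shown above.

Valid in K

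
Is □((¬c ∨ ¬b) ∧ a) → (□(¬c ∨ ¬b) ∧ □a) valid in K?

Tableau for the negation ¬(□((¬c ∨ ¬b) ∧ a) → (□(¬c ∨ ¬b) ∧ □a)):
1. ¬(□((¬c ∨ ¬b) ∧ a) → (□(¬c ∨ ¬b) ∧ □a)), w0
2. □((¬c ∨ ¬b) ∧ a), w0
3. ¬(□(¬c ∨ ¬b) ∧ □a), w0
4. ¬□(¬c ∨ ¬b), w0
5. ¬(¬c ∨ ¬b), w1
6. c, w1
7. b, w1
8. (¬c ∨ ¬b) ∧ a, w1
9. ¬c ∨ ¬b, w1
10. a, w1
11. ¬b, w1
Accessibility: w0Rw1
Branch closes: b and ¬b both at w1.
Every branch of the negation's tableau closes; the branch above is one of them.

Yes, valid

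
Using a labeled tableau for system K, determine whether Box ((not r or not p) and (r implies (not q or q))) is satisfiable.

1. Box ((not r or not p) and (r implies (not q or q))), u

Yes, satisfiable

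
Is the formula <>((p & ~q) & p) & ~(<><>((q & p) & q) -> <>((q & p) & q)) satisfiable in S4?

1. <>((p & ~q) & p) & ~(<><>((q & p) & q) -> <>((q & p) & q)), 0
2. <>((p & ~q) & p), 0
3. ~(<><>((q & p) & q) -> <>((q & p) & q)), 0
4. <><>((q & p) & q), 0
5. ~<>((q & p) & q), 0
6. ~((q & p) & q), 0
7. ~(q & p), 0
8. ~p, 0
9. (p & ~q) & p, 1
10. p & ~q, 1
11. p, 1
12. ~q, 1
13. ~((q & p) & q), 1
14. ~(q & p), 1
15. <>((q & p) & q), 2
16. ~((q & p) & q), 2
17. ~(q & p), 2
18. ~p, 2
19. (q & p) & q, 3
20. q & p, 3
21. q, 3
22. p, 3
23. ~((q & p) & q), 3
24. ~(q & p), 3
25. ~p, 3
Accessibility: 0R0, 0R1, 0R2, 0R3, 1R1, 2R2, 2R3, 3R3
Branch closes: p and ~p both at 3.
(One branch shown.) All branches close.

Unsatisfiable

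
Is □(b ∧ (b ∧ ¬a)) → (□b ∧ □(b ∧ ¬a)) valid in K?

Valid

Tableau for the negation ¬(□(b ∧ (b ∧ ¬a)) → (□b ∧ □(b ∧ ¬a))):
1. ¬(□(b ∧ (b ∧ ¬a)) → (□b ∧ □(b ∧ ¬a))), u
2. □(b ∧ (b ∧ ¬a)), u   [¬→-rule on 1]
3. ¬(□b ∧ □(b ∧ ¬a)), u   [¬→-rule on 1]
4. ¬□(b ∧ ¬a), u   [¬∧-rule on 3 (branches; this branch)]
5. ¬(b ∧ ¬a), v   [¬□-rule on 4: fresh world v, uRv]
6. b ∧ (b ∧ ¬a), v   [□-rule on 2 via uRv]
7. b, v   [∧-rule on 6]
8. b ∧ ¬a, v   [∧-rule on 6]
9. ¬a, v   [∧-rule on 8]
10. a, v   [¬∧-rule on 5 (branches; this branch)]
Accessibility: uRv
Branch closes: a and ¬a both at v.
All branches of the negation close; one closing branch shown above.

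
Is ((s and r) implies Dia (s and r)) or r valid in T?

Valid

Tableau for the negation not (((s and r) implies Dia (s and r)) or r):
1. not (((s and r) implies Dia (s and r)) or r), u
2. not ((s and r) implies Dia (s and r)), u   [neg-or-rule on 1]
3. not r, u   [neg-or-rule on 1]
4. s and r, u   [neg-implies-rule on 2]
5. not Dia (s and r), u   [neg-implies-rule on 2]
6. s, u   [and-rule on 4]
7. r, u   [and-rule on 4]
Accessibility: uRu
Branch closes: r and not r both at u.
All branches of the negation close; one closing branch shown above.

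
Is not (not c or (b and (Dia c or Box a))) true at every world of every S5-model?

Tableau for the negation not c or (b and (Dia c or Box a)):
1. not c or (b and (Dia c or Box a)), u
2. b and (Dia c or Box a), u
3. b, u
4. Dia c or Box a, u
5. Box a, u
6. a, u
Accessibility: uRu
The negation has an open branch (countermodel exists).

Not valid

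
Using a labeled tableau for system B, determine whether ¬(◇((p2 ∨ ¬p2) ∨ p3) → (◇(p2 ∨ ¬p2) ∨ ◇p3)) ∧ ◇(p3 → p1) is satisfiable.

Unsatisfiable

1. ¬(◇((p2 ∨ ¬p2) ∨ p3) → (◇(p2 ∨ ¬p2) ∨ ◇p3)) ∧ ◇(p3 → p1), 0
2. ¬(◇((p2 ∨ ¬p2) ∨ p3) → (◇(p2 ∨ ¬p2) ∨ ◇p3)), 0
3. ◇(p3 → p1), 0
4. ◇((p2 ∨ ¬p2) ∨ p3), 0
5. ¬(◇(p2 ∨ ¬p2) ∨ ◇p3), 0
6. ¬◇(p2 ∨ ¬p2), 0
7. ¬◇p3, 0
8. ¬(p2 ∨ ¬p2), 0
9. ¬p2, 0
10. p2, 0
Accessibility: 0R0
Branch closes: p2 and ¬p2 both at 0.
All branches of the tableau close; one closing branch shown above.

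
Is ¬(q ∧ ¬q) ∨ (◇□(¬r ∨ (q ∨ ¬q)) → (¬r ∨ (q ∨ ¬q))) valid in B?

Yes, valid

Tableau for the negation ¬(¬(q ∧ ¬q) ∨ (◇□(¬r ∨ (q ∨ ¬q)) → (¬r ∨ (q ∨ ¬q)))):
1. ¬(¬(q ∧ ¬q) ∨ (◇□(¬r ∨ (q ∨ ¬q)) → (¬r ∨ (q ∨ ¬q)))), 0
2. q ∧ ¬q, 0
3. ¬(◇□(¬r ∨ (q ∨ ¬q)) → (¬r ∨ (q ∨ ¬q))), 0
4. q, 0
5. ¬q, 0
Accessibility: 0R0
Branch closes: q and ¬q both at 0.
All branches of the negation close; one closing branch shown above.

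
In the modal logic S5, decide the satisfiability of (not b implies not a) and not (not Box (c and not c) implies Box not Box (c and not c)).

1. (not b implies not a) and not (not Box (c and not c) implies Box not Box (c and not c)), u
2. not b implies not a, u
3. not (not Box (c and not c) implies Box not Box (c and not c)), u
4. not Box (c and not c), u
5. not Box not Box (c and not c), u
6. not a, u
7. not (c and not c), v
8. c, v
9. Box (c and not c), w
10. c and not c, u
11. c, u
12. not c, u
Accessibility: uRu, uRv, uRw, vRu, vRv, vRw, wRu, wRv, wRw
Branch closes: c and not c both at u.
All branches of the tableau close; one closing branch shown above.

Unsatisfiable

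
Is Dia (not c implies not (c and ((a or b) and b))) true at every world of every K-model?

No, not valid

Tableau for the negation not Dia (not c implies not (c and ((a or b) and b))):
1. not Dia (not c implies not (c and ((a or b) and b))), 0
The negation has an open branch (countermodel exists).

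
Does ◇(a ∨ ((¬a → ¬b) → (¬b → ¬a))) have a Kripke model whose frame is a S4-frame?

1. ◇(a ∨ ((¬a → ¬b) → (¬b → ¬a))), u
2. a ∨ ((¬a → ¬b) → (¬b → ¬a)), v   [◇-rule on 1: fresh world v, uRv]
3. (¬a → ¬b) → (¬b → ¬a), v   [∨-rule on 2 (branches; this branch)]
4. ¬b → ¬a, v   [→-rule on 3 (branches; this branch)]
5. ¬a, v   [→-rule on 4 (branches; this branch)]
Accessibility: uRu, uRv, vRv

Yes, satisfiable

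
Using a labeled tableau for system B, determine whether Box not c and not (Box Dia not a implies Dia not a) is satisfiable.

Unsatisfiable

1. Box not c and not (Box Dia not a implies Dia not a), 0
2. Box not c, 0
3. not (Box Dia not a implies Dia not a), 0
4. Box Dia not a, 0
5. not Dia not a, 0
6. not c, 0
7. Dia not a, 0
8. a, 0
9. not a, 1
10. not c, 1
11. Dia not a, 1
12. a, 1
Accessibility: 0R0, 0R1, 1R0, 1R1
Branch closes: a and not a both at 1.
Every branch closes; the branch above is one of them.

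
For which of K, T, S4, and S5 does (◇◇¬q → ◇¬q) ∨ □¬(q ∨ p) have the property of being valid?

S4-tableau for the negation ¬((◇◇¬q → ◇¬q) ∨ □¬(q ∨ p)):
1. ¬((◇◇¬q → ◇¬q) ∨ □¬(q ∨ p)), w0
2. ¬(◇◇¬q → ◇¬q), w0   [¬∨-rule on 1]
3. ¬□¬(q ∨ p), w0   [¬∨-rule on 1]
4. ◇◇¬q, w0   [¬→-rule on 2]
5. ¬◇¬q, w0   [¬→-rule on 2]
6. q, w0   [¬◇-rule on 5 via w0Rw0]
7. q ∨ p, w1   [¬□-rule on 3: fresh world w1, w0Rw1]
8. q, w1   [¬◇-rule on 5 via w0Rw1]
9. p, w1   [∨-rule on 7 (branches; this branch)]
10. ◇¬q, w2   [◇-rule on 4: fresh world w2, w0Rw2]
11. q, w2   [¬◇-rule on 5 via w0Rw2]
12. ¬q, w3   [◇-rule on 10: fresh world w3, w2Rw3]
13. q, w3   [¬◇-rule on 5 via w0Rw3]
Accessibility: w0Rw0, w0Rw1, w0Rw2, w0Rw3, w1Rw1, w2Rw2, w2Rw3, w3Rw3
Branch closes: q and ¬q both at w3.
Every branch closes (one shown): valid in S4, hence also in S5 (every theorem of S4 is a theorem of S5).
T-tableau for the negation ¬((◇◇¬q → ◇¬q) ∨ □¬(q ∨ p)):
1. ¬((◇◇¬q → ◇¬q) ∨ □¬(q ∨ p)), w0
2. ¬(◇◇¬q → ◇¬q), w0   [¬∨-rule on 1]
3. ¬□¬(q ∨ p), w0   [¬∨-rule on 1]
4. ◇◇¬q, w0   [¬→-rule on 2]
5. ¬◇¬q, w0   [¬→-rule on 2]
6. q, w0   [¬◇-rule on 5 via w0Rw0]
7. q ∨ p, w1   [¬□-rule on 3: fresh world w1, w0Rw1]
8. q, w1   [¬◇-rule on 5 via w0Rw1]
9. p, w1   [∨-rule on 7 (branches; this branch)]
10. ◇¬q, w2   [◇-rule on 4: fresh world w2, w0Rw2]
11. q, w2   [¬◇-rule on 5 via w0Rw2]
12. ¬q, w3   [◇-rule on 10: fresh world w3, w2Rw3]
Accessibility: w0Rw0, w0Rw1, w0Rw2, w1Rw1, w2Rw2, w2Rw3, w3Rw3
Complete open branch: countermodel on a T-frame, so not valid in T, nor in K (the same frame is also a K-frame).

S4, S5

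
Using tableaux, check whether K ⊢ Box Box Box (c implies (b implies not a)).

Not valid

Tableau for the negation not Box Box Box (c implies (b implies not a)):
1. not Box Box Box (c implies (b implies not a)), w0
2. not Box Box (c implies (b implies not a)), w1
3. not Box (c implies (b implies not a)), w2
4. not (c implies (b implies not a)), w3
5. c, w3
6. not (b implies not a), w3
7. b, w3
8. a, w3
Accessibility: w0Rw1, w1Rw2, w2Rw3
The negation has an open branch (countermodel exists).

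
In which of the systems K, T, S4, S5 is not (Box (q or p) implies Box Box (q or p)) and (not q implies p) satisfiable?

K, T

T-tableau for the formula:
1. not (Box (q or p) implies Box Box (q or p)) and (not q implies p), u
2. not (Box (q or p) implies Box Box (q or p)), u
3. not q implies p, u
4. Box (q or p), u
5. not Box Box (q or p), u
6. q or p, u
7. p, u
8. not Box (q or p), v
9. q or p, v
10. p, v
11. not (q or p), w
12. not q, w
13. not p, w
Accessibility: uRu, uRv, vRv, vRw, wRw
Complete open branch: satisfiable in T, hence also in K (this T-model is also a K-model).
S4-tableau for the formula:
1. not (Box (q or p) implies Box Box (q or p)) and (not q implies p), u
2. not (Box (q or p) implies Box Box (q or p)), u
3. not q implies p, u
4. Box (q or p), u
5. not Box Box (q or p), u
6. q or p, u
7. p, u
8. not Box (q or p), v
9. q or p, v
10. p, v
11. not (q or p), w
12. not q, w
13. not p, w
14. q or p, w
15. p, w
Accessibility: uRu, uRv, uRw, vRv, vRw, wRw
Branch closes: p and not p both at w.
Every branch closes (one shown): unsatisfiable in S4, hence also in S5 (every S5-frame is an S4-frame).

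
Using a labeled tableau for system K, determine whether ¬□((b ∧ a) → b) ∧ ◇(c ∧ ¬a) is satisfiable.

1. ¬□((b ∧ a) → b) ∧ ◇(c ∧ ¬a), u
2. ¬□((b ∧ a) → b), u
3. ◇(c ∧ ¬a), u
4. ¬((b ∧ a) → b), v
5. b ∧ a, v
6. ¬b, v
7. b, v
8. a, v
Accessibility: uRv
Branch closes: b and ¬b both at v.
All branches of the tableau close; one closing branch shown above.

No, unsatisfiable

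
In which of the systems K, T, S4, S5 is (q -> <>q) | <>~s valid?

T, S4, S5

K-tableau for the negation ~((q -> <>q) | <>~s):
1. ~((q -> <>q) | <>~s), w0
2. ~(q -> <>q), w0
3. ~<>~s, w0
4. q, w0
5. ~<>q, w0
Complete open branch: countermodel on a K-frame, so not valid in K.
T-tableau for the negation ~((q -> <>q) | <>~s):
1. ~((q -> <>q) | <>~s), w0
2. ~(q -> <>q), w0
3. ~<>~s, w0
4. q, w0
5. ~<>q, w0
6. s, w0
7. ~q, w0
Accessibility: w0Rw0
Branch closes: q and ~q both at w0.
Every branch closes (one shown): valid in T, hence also in S4, S5 (every theorem of T is a theorem of S4 and S5).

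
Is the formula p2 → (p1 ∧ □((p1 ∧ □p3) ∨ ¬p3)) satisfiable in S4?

Satisfiable (open branch found)

1. p2 → (p1 ∧ □((p1 ∧ □p3) ∨ ¬p3)), 0
2. p1 ∧ □((p1 ∧ □p3) ∨ ¬p3), 0   [→-rule on 1 (branches; this branch)]
3. p1, 0   [∧-rule on 2]
4. □((p1 ∧ □p3) ∨ ¬p3), 0   [∧-rule on 2]
5. (p1 ∧ □p3) ∨ ¬p3, 0   [□-rule on 4 via 0R0]
6. ¬p3, 0   [∨-rule on 5 (branches; this branch)]
Accessibility: 0R0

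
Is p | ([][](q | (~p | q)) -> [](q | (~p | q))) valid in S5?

Valid in S5

Tableau for the negation ~(p | ([][](q | (~p | q)) -> [](q | (~p | q)))):
1. ~(p | ([][](q | (~p | q)) -> [](q | (~p | q)))), w0
2. ~p, w0
3. ~([][](q | (~p | q)) -> [](q | (~p | q))), w0
4. [][](q | (~p | q)), w0
5. ~[](q | (~p | q)), w0
6. [](q | (~p | q)), w0
7. q | (~p | q), w0
8. ~p | q, w0
9. q, w0
10. ~(q | (~p | q)), w1
11. ~q, w1
12. ~(~p | q), w1
13. p, w1
14. [](q | (~p | q)), w1
15. q | (~p | q), w1
16. ~p | q, w1
17. q, w1
Accessibility: w0Rw0, w0Rw1, w1Rw0, w1Rw1
Branch closes: q and ~q both at w1.
Every branch of the negation's tableau closes; the branch above is one of them.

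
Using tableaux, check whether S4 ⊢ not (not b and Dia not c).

Invalid (countermodel exists)

Tableau for the negation not b and Dia not c:
1. not b and Dia not c, u
2. not b, u   [and-rule on 1]
3. Dia not c, u   [and-rule on 1]
4. not c, v   [Dia-rule on 3: fresh world v, uRv]
Accessibility: uRu, uRv, vRv
The negation has an open branch (countermodel exists).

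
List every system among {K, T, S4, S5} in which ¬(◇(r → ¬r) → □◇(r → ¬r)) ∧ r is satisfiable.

S5-tableau for the formula:
1. ¬(◇(r → ¬r) → □◇(r → ¬r)) ∧ r, 0
2. ¬(◇(r → ¬r) → □◇(r → ¬r)), 0
3. r, 0
4. ◇(r → ¬r), 0
5. ¬□◇(r → ¬r), 0
6. r → ¬r, 1
7. ¬r, 1
8. ¬◇(r → ¬r), 2
9. ¬(r → ¬r), 0
10. ¬(r → ¬r), 1
11. r, 1
Accessibility: 0R0, 0R1, 0R2, 1R0, 1R1, 1R2, 2R0, 2R1, 2R2
Branch closes: r and ¬r both at 1.
Every branch closes (one shown): unsatisfiable in S5.
S4-tableau for the formula:
1. ¬(◇(r → ¬r) → □◇(r → ¬r)) ∧ r, 0
2. ¬(◇(r → ¬r) → □◇(r → ¬r)), 0
3. r, 0
4. ◇(r → ¬r), 0
5. ¬□◇(r → ¬r), 0
6. r → ¬r, 1
7. ¬r, 1
8. ¬◇(r → ¬r), 2
9. ¬(r → ¬r), 2
10. r, 2
Accessibility: 0R0, 0R1, 0R2, 1R1, 2R2
Complete open branch: satisfiable in S4, hence also in K, T (this S4-model is also a K-model and a T-model).

K, T, S4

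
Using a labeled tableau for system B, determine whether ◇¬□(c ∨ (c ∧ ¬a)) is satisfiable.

Satisfiable (open branch found)

1. ◇¬□(c ∨ (c ∧ ¬a)), 0
2. ¬□(c ∨ (c ∧ ¬a)), 1   [◇-rule on 1: fresh world 1, 0R1]
3. ¬(c ∨ (c ∧ ¬a)), 2   [¬□-rule on 2: fresh world 2, 1R2]
4. ¬c, 2   [¬∨-rule on 3]
5. ¬(c ∧ ¬a), 2   [¬∨-rule on 3]
6. a, 2   [¬∧-rule on 5 (branches; this branch)]
Accessibility: 0R0, 0R1, 1R0, 1R1, 1R2, 2R1, 2R2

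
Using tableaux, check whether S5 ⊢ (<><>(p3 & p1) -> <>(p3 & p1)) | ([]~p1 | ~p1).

Tableau for the negation ~((<><>(p3 & p1) -> <>(p3 & p1)) | ([]~p1 | ~p1)):
1. ~((<><>(p3 & p1) -> <>(p3 & p1)) | ([]~p1 | ~p1)), 0
2. ~(<><>(p3 & p1) -> <>(p3 & p1)), 0
3. ~([]~p1 | ~p1), 0
4. <><>(p3 & p1), 0
5. ~<>(p3 & p1), 0
6. ~[]~p1, 0
7. p1, 0
8. ~(p3 & p1), 0
9. ~p3, 0
10. <>(p3 & p1), 1
11. ~(p3 & p1), 1
12. ~p1, 1
13. p1, 2
14. ~(p3 & p1), 2
15. ~p3, 2
16. p3 & p1, 3
17. p3, 3
18. p1, 3
19. ~(p3 & p1), 3
20. ~p1, 3
Accessibility: 0R0, 0R1, 0R2, 0R3, 1R0, 1R1, 1R2, 1R3, 2R0, 2R1, 2R2, 2R3, 3R0, 3R1, 3R2, 3R3
Branch closes: p1 and ~p1 both at 3.
All branches of the negation close; one closing branch shown above.

Valid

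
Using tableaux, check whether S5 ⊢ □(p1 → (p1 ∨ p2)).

Tableau for the negation ¬□(p1 → (p1 ∨ p2)):
1. ¬□(p1 → (p1 ∨ p2)), u
2. ¬(p1 → (p1 ∨ p2)), v
3. p1, v
4. ¬(p1 ∨ p2), v
5. ¬p1, v
6. ¬p2, v
Accessibility: uRu, uRv, vRu, vRv
Branch closes: p1 and ¬p1 both at v.
Every branch of the negation's tableau closes; the branch above is one of them.

Yes, valid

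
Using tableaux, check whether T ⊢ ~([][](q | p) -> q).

No, not valid

Tableau for the negation [][](q | p) -> q:
1. [][](q | p) -> q, u
2. q, u   [->-rule on 1 (branches; this branch)]
Accessibility: uRu
The negation has an open branch (countermodel exists).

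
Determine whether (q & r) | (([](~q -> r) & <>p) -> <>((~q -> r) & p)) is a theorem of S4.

Tableau for the negation ~((q & r) | (([](~q -> r) & <>p) -> <>((~q -> r) & p))):
1. ~((q & r) | (([](~q -> r) & <>p) -> <>((~q -> r) & p))), w0
2. ~(q & r), w0
3. ~(([](~q -> r) & <>p) -> <>((~q -> r) & p)), w0
4. [](~q -> r) & <>p, w0
5. ~<>((~q -> r) & p), w0
6. [](~q -> r), w0
7. <>p, w0
8. ~((~q -> r) & p), w0
9. ~q -> r, w0
10. ~r, w0
11. ~p, w0
12. q, w0
13. p, w1
14. ~((~q -> r) & p), w1
15. ~q -> r, w1
16. ~(~q -> r), w1
17. ~q, w1
18. ~r, w1
19. r, w1
Accessibility: w0Rw0, w0Rw1, w1Rw1
Branch closes: r and ~r both at w1.
All branches of the negation close; one closing branch shown above.

Valid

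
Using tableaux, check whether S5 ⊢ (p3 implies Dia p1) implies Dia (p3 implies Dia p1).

Yes, valid

Tableau for the negation not ((p3 implies Dia p1) implies Dia (p3 implies Dia p1)):
1. not ((p3 implies Dia p1) implies Dia (p3 implies Dia p1)), 0
2. p3 implies Dia p1, 0   [neg-implies-rule on 1]
3. not Dia (p3 implies Dia p1), 0   [neg-implies-rule on 1]
4. not (p3 implies Dia p1), 0   [neg-Dia-rule on 3 via 0R0]
5. p3, 0   [neg-implies-rule on 4]
6. not Dia p1, 0   [neg-implies-rule on 4]
7. not p1, 0   [neg-Dia-rule on 6 via 0R0]
8. Dia p1, 0   [implies-rule on 2 (branches; this branch)]
9. p1, 1   [Dia-rule on 8: fresh world 1, 0R1]
10. not (p3 implies Dia p1), 1   [neg-Dia-rule on 3 via 0R1]
11. p3, 1   [neg-implies-rule on 10]
12. not Dia p1, 1   [neg-implies-rule on 10]
13. not p1, 1   [neg-Dia-rule on 6 via 0R1]
Accessibility: 0R0, 0R1, 1R0, 1R1
Branch closes: p1 and not p1 both at 1.
Every branch of the negation's tableau closes; the branch above is one of them.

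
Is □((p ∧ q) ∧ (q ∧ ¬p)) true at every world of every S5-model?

Tableau for the negation ¬□((p ∧ q) ∧ (q ∧ ¬p)):
1. ¬□((p ∧ q) ∧ (q ∧ ¬p)), 0
2. ¬((p ∧ q) ∧ (q ∧ ¬p)), 1
3. ¬(q ∧ ¬p), 1
4. p, 1
Accessibility: 0R0, 0R1, 1R0, 1R1
The negation has an open branch (countermodel exists).

No, not valid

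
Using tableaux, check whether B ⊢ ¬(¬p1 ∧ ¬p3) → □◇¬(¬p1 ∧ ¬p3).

Tableau for the negation ¬(¬(¬p1 ∧ ¬p3) → □◇¬(¬p1 ∧ ¬p3)):
1. ¬(¬(¬p1 ∧ ¬p3) → □◇¬(¬p1 ∧ ¬p3)), 0
2. ¬(¬p1 ∧ ¬p3), 0   [¬→-rule on 1]
3. ¬□◇¬(¬p1 ∧ ¬p3), 0   [¬→-rule on 1]
4. p3, 0   [¬∧-rule on 2 (branches; this branch)]
5. ¬◇¬(¬p1 ∧ ¬p3), 1   [¬□-rule on 3: fresh world 1, 0R1]
6. ¬p1 ∧ ¬p3, 0   [¬◇-rule on 5 via 1R0]
7. ¬p1, 0   [∧-rule on 6]
8. ¬p3, 0   [∧-rule on 6]
Accessibility: 0R0, 0R1, 1R0, 1R1
Branch closes: p3 and ¬p3 both at 0.
All branches of the negation close; one closing branch shown above.

Valid in B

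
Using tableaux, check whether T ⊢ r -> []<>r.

Not valid

Tableau for the negation ~(r -> []<>r):
1. ~(r -> []<>r), 0
2. r, 0
3. ~[]<>r, 0
4. ~<>r, 1
5. ~r, 1
Accessibility: 0R0, 0R1, 1R1
The negation has an open branch (countermodel exists).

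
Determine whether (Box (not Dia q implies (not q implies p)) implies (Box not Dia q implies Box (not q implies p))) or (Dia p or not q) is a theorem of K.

Tableau for the negation not ((Box (not Dia q implies (not q implies p)) implies (Box not Dia q implies Box (not q implies p))) or (Dia p or not q)):
1. not ((Box (not Dia q implies (not q implies p)) implies (Box not Dia q implies Box (not q implies p))) or (Dia p or not q)), 0
2. not (Box (not Dia q implies (not q implies p)) implies (Box not Dia q implies Box (not q implies p))), 0
3. not (Dia p or not q), 0
4. Box (not Dia q implies (not q implies p)), 0
5. not (Box not Dia q implies Box (not q implies p)), 0
6. not Dia p, 0
7. q, 0
8. Box not Dia q, 0
9. not Box (not q implies p), 0
10. not (not q implies p), 1
11. not q, 1
12. not p, 1
13. not Dia q implies (not q implies p), 1
14. not Dia q, 1
15. Dia q, 1
16. q, 2
17. not q, 2
Accessibility: 0R1, 1R2
Branch closes: q and not q both at 2.
All branches of the negation close; one closing branch shown above.

Yes, valid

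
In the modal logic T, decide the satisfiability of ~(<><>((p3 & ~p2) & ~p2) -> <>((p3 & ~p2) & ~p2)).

Yes, satisfiable

1. ~(<><>((p3 & ~p2) & ~p2) -> <>((p3 & ~p2) & ~p2)), w0
2. <><>((p3 & ~p2) & ~p2), w0
3. ~<>((p3 & ~p2) & ~p2), w0
4. ~((p3 & ~p2) & ~p2), w0
5. p2, w0
6. <>((p3 & ~p2) & ~p2), w1
7. ~((p3 & ~p2) & ~p2), w1
8. p2, w1
9. (p3 & ~p2) & ~p2, w2
10. p3 & ~p2, w2
11. ~p2, w2
12. p3, w2
Accessibility: w0Rw0, w0Rw1, w1Rw1, w1Rw2, w2Rw2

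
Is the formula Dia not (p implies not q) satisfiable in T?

Satisfiable (open branch found)

1. Dia not (p implies not q), u
2. not (p implies not q), v
3. p, v
4. q, v
Accessibility: uRu, uRv, vRv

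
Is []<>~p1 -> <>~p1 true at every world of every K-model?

Invalid (countermodel exists)

Tableau for the negation ~([]<>~p1 -> <>~p1):
1. ~([]<>~p1 -> <>~p1), u
2. []<>~p1, u
3. ~<>~p1, u
The negation has an open branch (countermodel exists).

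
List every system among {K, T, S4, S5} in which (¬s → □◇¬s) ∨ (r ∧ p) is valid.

S5-tableau for the negation ¬((¬s → □◇¬s) ∨ (r ∧ p)):
1. ¬((¬s → □◇¬s) ∨ (r ∧ p)), 0
2. ¬(¬s → □◇¬s), 0   [¬∨-rule on 1]
3. ¬(r ∧ p), 0   [¬∨-rule on 1]
4. ¬s, 0   [¬→-rule on 2]
5. ¬□◇¬s, 0   [¬→-rule on 2]
6. ¬p, 0   [¬∧-rule on 3 (branches; this branch)]
7. ¬◇¬s, 1   [¬□-rule on 5: fresh world 1, 0R1]
8. s, 0   [¬◇-rule on 7 via 1R0]
Accessibility: 0R0, 0R1, 1R0, 1R1
Branch closes: s and ¬s both at 0.
Every branch closes (one shown): valid in S5.
S4-tableau for the negation ¬((¬s → □◇¬s) ∨ (r ∧ p)):
1. ¬((¬s → □◇¬s) ∨ (r ∧ p)), 0
2. ¬(¬s → □◇¬s), 0   [¬∨-rule on 1]
3. ¬(r ∧ p), 0   [¬∨-rule on 1]
4. ¬s, 0   [¬→-rule on 2]
5. ¬□◇¬s, 0   [¬→-rule on 2]
6. ¬p, 0   [¬∧-rule on 3 (branches; this branch)]
7. ¬◇¬s, 1   [¬□-rule on 5: fresh world 1, 0R1]
8. s, 1   [¬◇-rule on 7 via 1R1]
Accessibility: 0R0, 0R1, 1R1
Complete open branch: countermodel on an S4-frame, so not valid in S4, nor in K, T (the same frame is also a K-frame and a T-frame).

S5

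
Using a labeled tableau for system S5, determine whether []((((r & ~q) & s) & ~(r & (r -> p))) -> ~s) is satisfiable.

Yes, satisfiable

1. []((((r & ~q) & s) & ~(r & (r -> p))) -> ~s), u
2. (((r & ~q) & s) & ~(r & (r -> p))) -> ~s, u
3. ~s, u
Accessibility: uRu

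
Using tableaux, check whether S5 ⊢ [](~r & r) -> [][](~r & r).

Yes, valid

Tableau for the negation ~([](~r & r) -> [][](~r & r)):
1. ~([](~r & r) -> [][](~r & r)), w0
2. [](~r & r), w0
3. ~[][](~r & r), w0
4. ~r & r, w0
5. ~r, w0
6. r, w0
Accessibility: w0Rw0
Branch closes: r and ~r both at w0.
Every branch of the negation's tableau closes; the branch above is one of them.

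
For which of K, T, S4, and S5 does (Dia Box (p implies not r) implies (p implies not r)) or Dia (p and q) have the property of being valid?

S4-tableau for the negation not ((Dia Box (p implies not r) implies (p implies not r)) or Dia (p and q)):
1. not ((Dia Box (p implies not r) implies (p implies not r)) or Dia (p and q)), u
2. not (Dia Box (p implies not r) implies (p implies not r)), u
3. not Dia (p and q), u
4. Dia Box (p implies not r), u
5. not (p implies not r), u
6. p, u
7. r, u
8. not (p and q), u
9. not q, u
10. Box (p implies not r), v
11. not (p and q), v
12. p implies not r, v
13. not q, v
14. not r, v
Accessibility: uRu, uRv, vRv
Complete open branch: countermodel on an S4-frame, so not valid in S4, nor in K, T (the same frame is also a K-frame and a T-frame).
S5-tableau for the negation not ((Dia Box (p implies not r) implies (p implies not r)) or Dia (p and q)):
1. not ((Dia Box (p implies not r) implies (p implies not r)) or Dia (p and q)), u
2. not (Dia Box (p implies not r) implies (p implies not r)), u
3. not Dia (p and q), u
4. Dia Box (p implies not r), u
5. not (p implies not r), u
6. p, u
7. r, u
8. not (p and q), u
9. not q, u
10. Box (p implies not r), v
11. not (p and q), v
12. p implies not r, u
13. p implies not r, v
14. not q, v
15. not r, u
Accessibility: uRu, uRv, vRu, vRv
Branch closes: r and not r both at u.
Every branch closes (one shown): valid in S5.

S5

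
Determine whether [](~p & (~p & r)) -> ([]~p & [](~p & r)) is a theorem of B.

Tableau for the negation ~([](~p & (~p & r)) -> ([]~p & [](~p & r))):
1. ~([](~p & (~p & r)) -> ([]~p & [](~p & r))), 0
2. [](~p & (~p & r)), 0   [~->-rule on 1]
3. ~([]~p & [](~p & r)), 0   [~->-rule on 1]
4. ~p & (~p & r), 0   [[]-rule on 2 via 0R0]
5. ~p, 0   [&-rule on 4]
6. ~p & r, 0   [&-rule on 4]
7. r, 0   [&-rule on 6]
8. ~[](~p & r), 0   [~&-rule on 3 (branches; this branch)]
9. ~(~p & r), 1   [~[]-rule on 8: fresh world 1, 0R1]
10. ~p & (~p & r), 1   [[]-rule on 2 via 0R1]
11. ~p, 1   [&-rule on 10]
12. ~p & r, 1   [&-rule on 10]
13. r, 1   [&-rule on 12]
14. ~r, 1   [~&-rule on 9 (branches; this branch)]
Accessibility: 0R0, 0R1, 1R0, 1R1
Branch closes: r and ~r both at 1.
All branches of the negation close; one closing branch shown above.

Yes, valid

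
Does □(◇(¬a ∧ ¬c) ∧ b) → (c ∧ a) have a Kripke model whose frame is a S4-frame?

Yes, satisfiable

1. □(◇(¬a ∧ ¬c) ∧ b) → (c ∧ a), w0
2. c ∧ a, w0   [→-rule on 1 (branches; this branch)]
3. c, w0   [∧-rule on 2]
4. a, w0   [∧-rule on 2]
Accessibility: w0Rw0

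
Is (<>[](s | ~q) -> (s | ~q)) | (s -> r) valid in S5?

Yes, valid

Tableau for the negation ~((<>[](s | ~q) -> (s | ~q)) | (s -> r)):
1. ~((<>[](s | ~q) -> (s | ~q)) | (s -> r)), 0
2. ~(<>[](s | ~q) -> (s | ~q)), 0   [~|-rule on 1]
3. ~(s -> r), 0   [~|-rule on 1]
4. <>[](s | ~q), 0   [~->-rule on 2]
5. ~(s | ~q), 0   [~->-rule on 2]
6. s, 0   [~->-rule on 3]
7. ~r, 0   [~->-rule on 3]
8. ~s, 0   [~|-rule on 5]
9. q, 0   [~|-rule on 5]
Accessibility: 0R0
Branch closes: s and ~s both at 0.
Every branch of the negation's tableau closes; the branch above is one of them.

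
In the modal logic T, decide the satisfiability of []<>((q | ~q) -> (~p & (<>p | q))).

Satisfiable (open branch found)

1. []<>((q | ~q) -> (~p & (<>p | q))), w0
2. <>((q | ~q) -> (~p & (<>p | q))), w0
3. (q | ~q) -> (~p & (<>p | q)), w1
4. <>((q | ~q) -> (~p & (<>p | q))), w1
5. ~p & (<>p | q), w1
6. ~p, w1
7. <>p | q, w1
8. q, w1
9. (q | ~q) -> (~p & (<>p | q)), w2
10. ~p & (<>p | q), w2
11. ~p, w2
12. <>p | q, w2
13. q, w2
Accessibility: w0Rw0, w0Rw1, w1Rw1, w1Rw2, w2Rw2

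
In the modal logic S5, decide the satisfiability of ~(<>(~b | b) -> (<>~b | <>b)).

No, unsatisfiable

1. ~(<>(~b | b) -> (<>~b | <>b)), u
2. <>(~b | b), u   [~->-rule on 1]
3. ~(<>~b | <>b), u   [~->-rule on 1]
4. ~<>~b, u   [~|-rule on 3]
5. ~<>b, u   [~|-rule on 3]
6. b, u   [~<>-rule on 4 via uRu]
7. ~b, u   [~<>-rule on 5 via uRu]
Accessibility: uRu
Branch closes: b and ~b both at u.
(One branch shown.) All branches close.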